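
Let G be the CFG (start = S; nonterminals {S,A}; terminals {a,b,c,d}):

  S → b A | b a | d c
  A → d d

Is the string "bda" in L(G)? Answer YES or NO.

CNF form of G:
  S -> T0 T3 | T1 A | T1 T2
  A -> T0 T0
  T0 -> d
  T1 -> b
  T2 -> a
  T3 -> c

CYK table (by increasing span):
  [0..0]={T1}  "b"  orig:{}
  [1..1]={T0}  "d"  orig:{}
  [2..2]={T2}  "a"  orig:{}
  [0..1]=∅  "bd"
  [1..2]=∅  "da"
  [0..2]=∅  "bda"

S ∉ T[0,2] ⇒ NO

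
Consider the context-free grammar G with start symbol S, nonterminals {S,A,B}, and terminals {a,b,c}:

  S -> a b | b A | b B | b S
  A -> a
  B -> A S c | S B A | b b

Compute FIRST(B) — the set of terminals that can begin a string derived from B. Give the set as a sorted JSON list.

FIRST sets, iterate to fixpoint:
round 1:
  A via A→a: +{a}
  B via B→A S c: +{a}
  B via B→b b: +{b}
  S via S→a b: +{a}
  S via S→b A: +{b}
  S: {a,b}  A: {a}  B: {a,b}
round 2: — fixpoint
  S: {a,b}  A: {a}  B: {a,b}

FIRST(B) = ["a", "b"]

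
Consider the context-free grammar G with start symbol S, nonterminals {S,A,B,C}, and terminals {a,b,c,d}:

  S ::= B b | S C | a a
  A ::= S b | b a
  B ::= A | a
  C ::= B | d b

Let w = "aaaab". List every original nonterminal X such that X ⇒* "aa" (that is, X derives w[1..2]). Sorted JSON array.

CNF form of G:
  S -> B T0 | S C | T1 T1
  A -> S T0 | T0 T1
  B -> S T0 | T0 T1 | a
  C -> S T0 | T0 T1 | T2 T0 | a
  T0 -> b
  T1 -> a
  T2 -> d

Fill CYK table bottom-up, restricted to cells inside w[1..2]:
  cell(1,1) a: {B,C,T1}  orig:{B,C}
  cell(2,2) a: {B,C,T1}  orig:{B,C}
  cell(1,2) aa: {S}

Original NTs in T[1,2] deriving "aa": ["S"]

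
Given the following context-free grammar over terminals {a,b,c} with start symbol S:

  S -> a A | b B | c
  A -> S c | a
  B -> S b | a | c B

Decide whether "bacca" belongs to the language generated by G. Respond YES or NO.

Convert to CNF:
  S -> T1 B | T2 A | c
  A -> S T0 | a
  B -> S T1 | T0 B | a
  T0 -> c
  T1 -> b
  T2 -> a

Fill CYK table bottom-up:
  T[0,0] 'b' = {T1}  orig:{}
  T[1,1] 'a' = {A,B,T2}  orig:{A,B}
  T[2,2] 'c' = {S,T0}  orig:{S}
  T[3,3] 'c' = {S,T0}  orig:{S}
  T[4,4] 'a' = {A,B,T2}  orig:{A,B}
  T[0,1] 'ba' = {S}
  T[1,2] 'ac' = ∅
  T[2,3] 'cc' = {A}
  T[3,4] 'ca' = {B}
  T[0,2] 'bac' = {A}
  T[1,3] 'acc' = {S}
  T[2,4] 'cca' = {B}
  T[0,3] 'bacc' = ∅
  T[1,4] 'acca' = ∅
  T[0,4] 'bacca' = ∅

S ∉ T[0,4] ⇒ NO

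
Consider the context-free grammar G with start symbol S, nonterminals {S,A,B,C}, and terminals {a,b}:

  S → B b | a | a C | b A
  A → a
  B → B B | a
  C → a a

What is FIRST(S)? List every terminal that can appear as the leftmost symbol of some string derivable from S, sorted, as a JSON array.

Compute FIRST by fixpoint:
iter 1:
  A via A→a: +{a}
  B via B→a: +{a}
  C via C→a a: +{a}
  S via S→B b: +{a}
  S via S→b A: +{b}
  FIRST[S]={a,b}  FIRST[A]={a}  FIRST[B]={a}  FIRST[C]={a}
iter 2: (stable)
  FIRST[S]={a,b}  FIRST[A]={a}  FIRST[B]={a}  FIRST[C]={a}

FIRST(S) = ["a", "b"]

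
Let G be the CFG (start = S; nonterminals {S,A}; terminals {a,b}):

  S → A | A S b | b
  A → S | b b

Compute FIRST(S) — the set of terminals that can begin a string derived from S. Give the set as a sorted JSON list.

FIRST iteration:
round 1:
  A via A→b b: +{b}
  S via S→A: +{b}
  S: {b}  A: {b}
round 2: (stable)
  S: {b}  A: {b}

FIRST(S) = ["b"]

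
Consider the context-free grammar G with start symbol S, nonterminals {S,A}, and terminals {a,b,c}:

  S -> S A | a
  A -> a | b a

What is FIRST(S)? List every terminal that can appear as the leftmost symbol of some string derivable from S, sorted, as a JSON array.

FIRST sets, iterate to fixpoint:
[1]
  A via A→a: +{a}
  A via A→b a: +{b}
  S via S→a: +{a}
  S: {a}  A: {a,b}
[2] (no change)
  S: {a}  A: {a,b}

FIRST(S) = ["a"]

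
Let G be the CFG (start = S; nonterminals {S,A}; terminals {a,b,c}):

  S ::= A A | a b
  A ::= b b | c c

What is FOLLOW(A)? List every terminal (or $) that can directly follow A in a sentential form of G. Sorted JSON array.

FIRST iteration:
iter 1:
  A via A→b b: +{b}
  A via A→c c: +{c}
  S via S→A A: +{b,c}
  S via S→a b: +{a}
  FIRST[S]={a,b,c}  FIRST[A]={b,c}
iter 2: (no change)
  FIRST[S]={a,b,c}  FIRST[A]={b,c}

Compute FOLLOW by fixpoint:
initialize: $ ∈ FOLLOW(S)
round 1:
  S→A A: FOLLOW(A) ⊇ FIRST(A) = {b,c}; new: +{b,c}
  S→A A: FOLLOW(A) ⊇ FOLLOW(S) ⊇ {$}; new: +{$}
  FOLLOW[S]={$}  FOLLOW[A]={$,b,c}
round 2: (stable)
  FOLLOW[S]={$}  FOLLOW[A]={$,b,c}

FOLLOW(A) = ["$", "b", "c"]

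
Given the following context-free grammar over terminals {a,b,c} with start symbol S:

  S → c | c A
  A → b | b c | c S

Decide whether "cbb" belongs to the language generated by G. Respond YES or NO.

CNF form of G:
  S -> T1 A | c
  A -> T0 T1 | T1 S | b
  T0 -> b
  T1 -> c

CYK table (by increasing span):
  cell(0,0) c: {S,T1}  orig:{S}
  cell(1,1) b: {A,T0}  orig:{A}
  cell(2,2) b: {A,T0}  orig:{A}
  cell(0,1) cb: {S}
  cell(1,2) bb: ∅
  cell(0,2) cbb: ∅

S ∉ T[0,2] ⇒ NO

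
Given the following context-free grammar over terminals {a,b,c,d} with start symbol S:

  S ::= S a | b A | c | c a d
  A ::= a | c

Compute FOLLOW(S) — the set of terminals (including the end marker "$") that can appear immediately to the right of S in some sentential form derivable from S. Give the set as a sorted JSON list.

FIRST sets, iterate to fixpoint:
iter 1:
  A via A→a: +{a}
  A via A→c: +{c}
  S via S→b A: +{b}
  S via S→c: +{c}
  FIRST[S]={b,c}  FIRST[A]={a,c}
iter 2: (no change)
  FIRST[S]={b,c}  FIRST[A]={a,c}

FOLLOW iteration:
initialize: $ ∈ FOLLOW(S)
round 1:
  S→S a: FOLLOW(S) ⊇ FIRST(a) = {a}; new: +{a}
  S→b A: FOLLOW(A) ⊇ FOLLOW(S) ⊇ {$,a}; new: +{$,a}
  FOLLOW(S)={$,a}  FOLLOW(A)={$,a}
round 2: (stable)
  FOLLOW(S)={$,a}  FOLLOW(A)={$,a}

FOLLOW(S) = ["$", "a"]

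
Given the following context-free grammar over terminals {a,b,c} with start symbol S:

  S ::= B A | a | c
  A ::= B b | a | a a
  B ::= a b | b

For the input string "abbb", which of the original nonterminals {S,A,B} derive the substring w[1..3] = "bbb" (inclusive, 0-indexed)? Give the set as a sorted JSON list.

Convert to CNF:
  S -> B A | a | c
  A -> B T0 | T1 T1 | a
  B -> T1 T0 | b
  T0 -> b
  T1 -> a

CYK table (by increasing span), restricted to cells inside w[1..3]:
  cell(1,1) b: {B,T0}  orig:{B}
  cell(2,2) b: {B,T0}  orig:{B}
  cell(3,3) b: {B,T0}  orig:{B}
  cell(1,2) bb: {A}
  cell(2,3) bb: {A}
  cell(1,3) bbb: {S}

Original NTs in T[1,3] deriving "bbb": ["S"]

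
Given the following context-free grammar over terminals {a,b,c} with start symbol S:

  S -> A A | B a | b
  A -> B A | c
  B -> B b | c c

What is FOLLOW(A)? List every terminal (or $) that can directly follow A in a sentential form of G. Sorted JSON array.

FIRST sets, iterate to fixpoint:
pass 1:
  A via A→c: +{c}
  B via B→c c: +{c}
  S via S→A A: +{c}
  S via S→b: +{b}
  FIRST(S)={b,c}  FIRST(A)={c}  FIRST(B)={c}
pass 2: (no change)
  FIRST(S)={b,c}  FIRST(A)={c}  FIRST(B)={c}

Compute FOLLOW by fixpoint:
seed FOLLOW(S) with $
round 1:
  A→B A: FOLLOW(B) ⊇ FIRST(A) = {c}; new: +{c}
  B→B b: FOLLOW(B) ⊇ FIRST(b) = {b}; new: +{b}
  S→A A: FOLLOW(A) ⊇ FIRST(A) = {c}; new: +{c}
  S→A A: FOLLOW(A) ⊇ FOLLOW(S) ⊇ {$}; new: +{$}
  S→B a: FOLLOW(B) ⊇ FIRST(a) = {a}; new: +{a}
  S: {$}  A: {$,c}  B: {a,b,c}
round 2: — fixpoint
  S: {$}  A: {$,c}  B: {a,b,c}

FOLLOW(A) = ["$", "c"]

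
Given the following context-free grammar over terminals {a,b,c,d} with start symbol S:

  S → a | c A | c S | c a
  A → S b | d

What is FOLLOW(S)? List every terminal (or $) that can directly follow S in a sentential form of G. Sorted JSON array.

FIRST sets, iterate to fixpoint:
round 1:
  A via A→d: +{d}
  S via S→a: +{a}
  S via S→c A: +{c}
  FIRST[S]={a,c}  FIRST[A]={d}
round 2:
  A via A→S b: +{a,c}
  FIRST[S]={a,c}  FIRST[A]={a,c,d}
round 3: — fixpoint
  FIRST[S]={a,c}  FIRST[A]={a,c,d}

FOLLOW sets:
seed FOLLOW(S) with $
pass 1:
  A→S b: FOLLOW(S) ⊇ FIRST(b) = {b}; new: +{b}
  S→c A: FOLLOW(A) ⊇ FOLLOW(S) ⊇ {$,b}; new: +{$,b}
  FOLLOW(S)={$,b}  FOLLOW(A)={$,b}
pass 2: (stable)
  FOLLOW(S)={$,b}  FOLLOW(A)={$,b}

FOLLOW(S) = ["$", "b"]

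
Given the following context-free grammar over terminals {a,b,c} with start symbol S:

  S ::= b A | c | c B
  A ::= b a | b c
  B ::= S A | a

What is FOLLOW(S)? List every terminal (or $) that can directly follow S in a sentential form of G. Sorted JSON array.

FIRST sets, iterate to fixpoint:
round 1:
  A via A→b a: +{b}
  B via B→a: +{a}
  S via S→b A: +{b}
  S via S→c: +{c}
  S: {b,c}  A: {b}  B: {a}
round 2:
  B via B→S A: +{b,c}
  S: {b,c}  A: {b}  B: {a,b,c}
round 3: done
  S: {b,c}  A: {b}  B: {a,b,c}

FOLLOW sets:
FOLLOW(S) := {$}
round 1:
  B→S A: FOLLOW(S) ⊇ FIRST(A) = {b}; new: +{b}
  S→b A: FOLLOW(A) ⊇ FOLLOW(S) ⊇ {$,b}; new: +{$,b}
  S→c B: FOLLOW(B) ⊇ FOLLOW(S) ⊇ {$,b}; new: +{$,b}
  S: {$,b}  A: {$,b}  B: {$,b}
round 2: done
  S: {$,b}  A: {$,b}  B: {$,b}

FOLLOW(S) = ["$", "b"]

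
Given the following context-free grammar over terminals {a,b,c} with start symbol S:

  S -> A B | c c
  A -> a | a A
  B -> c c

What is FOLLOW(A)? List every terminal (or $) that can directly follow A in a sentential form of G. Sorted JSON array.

FIRST sets, iterate to fixpoint:
round 1:
  A via A→a: +{a}
  B via B→c c: +{c}
  S via S→A B: +{a}
  S via S→c c: +{c}
  S: {a,c}  A: {a}  B: {c}
round 2: (no change)
  S: {a,c}  A: {a}  B: {c}

Compute FOLLOW by fixpoint:
seed FOLLOW(S) with $
iter 1:
  S→A B: FOLLOW(A) ⊇ FIRST(B) = {c}; new: +{c}
  S→A B: FOLLOW(B) ⊇ FOLLOW(S) ⊇ {$}; new: +{$}
  FOLLOW(S)={$}  FOLLOW(A)={c}  FOLLOW(B)={$}
iter 2: (stable)
  FOLLOW(S)={$}  FOLLOW(A)={c}  FOLLOW(B)={$}

FOLLOW(A) = ["c"]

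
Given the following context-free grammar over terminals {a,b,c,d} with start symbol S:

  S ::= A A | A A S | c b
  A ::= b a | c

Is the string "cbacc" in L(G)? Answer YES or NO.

CNF form of G:
  S -> A A | A X3 | T2 T0
  A -> T0 T1 | c
  T0 -> b
  T1 -> a
  T2 -> c
  X3 -> A S

CYK fill:
  T[0,0] 'c' = {A,T2}  orig:{A}
  T[1,1] 'b' = {T0}  orig:{}
  T[2,2] 'a' = {T1}  orig:{}
  T[3,3] 'c' = {A,T2}  orig:{A}
  T[4,4] 'c' = {A,T2}  orig:{A}
  T[0,1] 'cb' = {S}
  T[1,2] 'ba' = {A}
  T[2,3] 'ac' = ∅
  T[3,4] 'cc' = {S}
  T[0,2] 'cba' = {S}
  T[1,3] 'bac' = {S}
  T[2,4] 'acc' = ∅
  T[0,3] 'cbac' = {X3}  orig:{}
  T[1,4] 'bacc' = {X3}  orig:{}
  T[0,4] 'cbacc' = {S}

S ∈ T[0,4] ⇒ YES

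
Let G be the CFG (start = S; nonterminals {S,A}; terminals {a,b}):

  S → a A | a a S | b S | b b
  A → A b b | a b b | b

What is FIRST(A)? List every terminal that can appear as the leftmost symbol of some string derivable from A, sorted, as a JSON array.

FIRST iteration:
round 1:
  A via A→a b b: +{a}
  A via A→b: +{b}
  S via S→a A: +{a}
  S via S→b S: +{b}
  FIRST[S]={a,b}  FIRST[A]={a,b}
round 2: (stable)
  FIRST[S]={a,b}  FIRST[A]={a,b}

FIRST(A) = ["a", "b"]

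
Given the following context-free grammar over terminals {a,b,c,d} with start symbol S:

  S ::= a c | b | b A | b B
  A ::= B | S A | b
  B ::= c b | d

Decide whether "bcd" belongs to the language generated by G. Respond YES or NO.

Convert to CNF:
  S -> T1 A | T1 B | T2 T0 | b
  A -> S A | T0 T1 | b | d
  B -> T0 T1 | d
  T0 -> c
  T1 -> b
  T2 -> a

Fill CYK table bottom-up:
  [0..0]={A,S,T1}  "b"  orig:{A,S}
  [1..1]={T0}  "c"  orig:{}
  [2..2]={A,B}  "d"
  [0..1]=∅  "bc"
  [1..2]=∅  "cd"
  [0..2]=∅  "bcd"

S ∉ T[0,2] ⇒ NO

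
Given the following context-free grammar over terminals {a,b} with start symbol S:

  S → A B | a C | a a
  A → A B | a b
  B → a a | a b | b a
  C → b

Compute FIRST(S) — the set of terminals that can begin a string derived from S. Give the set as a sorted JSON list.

Compute FIRST by fixpoint:
iter 1:
  A via A→a b: +{a}
  B via B→a a: +{a}
  B via B→b a: +{b}
  C via C→b: +{b}
  S via S→A B: +{a}
  FIRST[S]={a}  FIRST[A]={a}  FIRST[B]={a,b}  FIRST[C]={b}
iter 2: (stable)
  FIRST[S]={a}  FIRST[A]={a}  FIRST[B]={a,b}  FIRST[C]={b}

FIRST(S) = ["a"]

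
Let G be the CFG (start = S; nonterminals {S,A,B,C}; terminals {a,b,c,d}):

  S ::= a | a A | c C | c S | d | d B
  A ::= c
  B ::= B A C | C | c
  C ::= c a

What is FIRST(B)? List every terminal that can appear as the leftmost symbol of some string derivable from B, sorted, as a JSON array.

FIRST iteration:
pass 1:
  A via A→c: +{c}
  B via B→c: +{c}
  C via C→c a: +{c}
  S via S→a: +{a}
  S via S→c C: +{c}
  S via S→d: +{d}
  S: {a,c,d}  A: {c}  B: {c}  C: {c}
pass 2: (no change)
  S: {a,c,d}  A: {c}  B: {c}  C: {c}

FIRST(B) = ["c"]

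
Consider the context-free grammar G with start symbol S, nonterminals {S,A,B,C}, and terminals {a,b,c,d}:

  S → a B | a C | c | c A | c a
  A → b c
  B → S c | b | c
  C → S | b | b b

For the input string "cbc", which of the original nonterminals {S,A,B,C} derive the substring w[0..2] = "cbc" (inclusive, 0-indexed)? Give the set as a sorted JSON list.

CNF form of G:
  S -> T1 A | T1 T2 | T2 B | T2 C | c
  A -> T0 T1
  B -> S T1 | b | c
  C -> T0 T0 | T1 A | T1 T2 | T2 B | T2 C | b | c
  T0 -> b
  T1 -> c
  T2 -> a

CYK table (by increasing span) (cells [i..j] with 0 ≤ i ≤ j ≤ 2 only):
  cell(0,0) c: {B,C,S,T1}  orig:{B,C,S}
  cell(1,1) b: {B,C,T0}  orig:{B,C}
  cell(2,2) c: {B,C,S,T1}  orig:{B,C,S}
  cell(0,1) cb: ∅
  cell(1,2) bc: {A}
  cell(0,2) cbc: {C,S}

Original NTs in T[0,2] deriving "cbc": ["C", "S"]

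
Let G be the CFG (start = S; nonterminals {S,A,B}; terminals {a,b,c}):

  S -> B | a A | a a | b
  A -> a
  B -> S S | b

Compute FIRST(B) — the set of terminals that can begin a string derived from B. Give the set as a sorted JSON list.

Compute FIRST by fixpoint:
pass 1:
  A via A→a: +{a}
  B via B→b: +{b}
  S via S→B: +{b}
  S via S→a A: +{a}
  FIRST(S)={a,b}  FIRST(A)={a}  FIRST(B)={b}
pass 2:
  B via B→S S: +{a}
  FIRST(S)={a,b}  FIRST(A)={a}  FIRST(B)={a,b}
pass 3: — fixpoint
  FIRST(S)={a,b}  FIRST(A)={a}  FIRST(B)={a,b}

FIRST(B) = ["a", "b"]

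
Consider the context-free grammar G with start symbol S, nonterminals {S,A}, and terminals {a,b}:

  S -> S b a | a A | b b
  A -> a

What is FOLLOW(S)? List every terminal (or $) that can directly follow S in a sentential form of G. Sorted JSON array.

FIRST sets, iterate to fixpoint:
iter 1:
  A via A→a: +{a}
  S via S→a A: +{a}
  S via S→b b: +{b}
  FIRST(S)={a,b}  FIRST(A)={a}
iter 2: done
  FIRST(S)={a,b}  FIRST(A)={a}

FOLLOW sets:
initialize: $ ∈ FOLLOW(S)
iter 1:
  S→S b a: FOLLOW(S) ⊇ FIRST(b) = {b}; new: +{b}
  S→a A: FOLLOW(A) ⊇ FOLLOW(S) ⊇ {$,b}; new: +{$,b}
  S: {$,b}  A: {$,b}
iter 2: done
  S: {$,b}  A: {$,b}

FOLLOW(S) = ["$", "b"]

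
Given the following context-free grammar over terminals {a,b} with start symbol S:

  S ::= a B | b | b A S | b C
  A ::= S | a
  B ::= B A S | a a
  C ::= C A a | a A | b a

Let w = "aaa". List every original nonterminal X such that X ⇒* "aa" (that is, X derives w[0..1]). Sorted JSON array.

Convert to CNF:
  S -> T0 B | T1 C | T1 X5 | b
  A -> T0 B | T1 C | T1 X2 | a | b
  B -> B X3 | T0 T0
  C -> C X4 | T0 A | T1 T0
  T0 -> a
  T1 -> b
  X2 -> A S
  X3 -> A S
  X4 -> A T0
  X5 -> A S

CYK fill, restricted to cells inside w[0..1]:
  T[0,0] 'a' = {A,T0}  orig:{A}
  T[1,1] 'a' = {A,T0}  orig:{A}
  T[0,1] 'aa' = {B,C,X4}  orig:{B,C}

Original NTs in T[0,1] deriving "aa": ["B", "C"]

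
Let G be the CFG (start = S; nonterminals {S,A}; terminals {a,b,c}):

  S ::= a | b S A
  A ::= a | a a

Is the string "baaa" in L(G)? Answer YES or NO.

Convert to CNF:
  S -> T1 X2 | a
  A -> T0 T0 | a
  T0 -> a
  T1 -> b
  X2 -> S A

CYK fill:
  T[0,0] 'b' = {T1}  orig:{}
  T[1,1] 'a' = {A,S,T0}  orig:{A,S}
  T[2,2] 'a' = {A,S,T0}  orig:{A,S}
  T[3,3] 'a' = {A,S,T0}  orig:{A,S}
  T[0,1] 'ba' = ∅
  T[1,2] 'aa' = {A,X2}  orig:{A}
  T[2,3] 'aa' = {A,X2}  orig:{A}
  T[0,2] 'baa' = {S}
  T[1,3] 'aaa' = {X2}  orig:{}
  T[0,3] 'baaa' = {S,X2}  orig:{S}

S ∈ T[0,3] ⇒ YES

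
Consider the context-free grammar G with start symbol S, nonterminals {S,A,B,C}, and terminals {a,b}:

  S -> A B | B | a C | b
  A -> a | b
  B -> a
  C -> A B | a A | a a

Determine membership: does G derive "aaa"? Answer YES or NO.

CNF form of G:
  S -> A B | T0 C | a | b
  A -> a | b
  B -> a
  C -> A B | T0 A | T0 T0
  T0 -> a

CYK fill:
  cell(0,0) a: {A,B,S,T0}  orig:{A,B,S}
  cell(1,1) a: {A,B,S,T0}  orig:{A,B,S}
  cell(2,2) a: {A,B,S,T0}  orig:{A,B,S}
  cell(0,1) aa: {C,S}
  cell(1,2) aa: {C,S}
  cell(0,2) aaa: {S}

S ∈ T[0,2] ⇒ YES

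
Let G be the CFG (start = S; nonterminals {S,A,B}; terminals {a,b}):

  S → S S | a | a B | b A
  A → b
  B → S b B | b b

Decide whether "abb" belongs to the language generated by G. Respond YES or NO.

CNF form of G:
  S -> S S | T0 A | T1 B | a
  A -> b
  B -> S X2 | T0 T0
  T0 -> b
  T1 -> a
  X2 -> T0 B

CYK fill:
  T[0,0] 'a' = {S,T1}  orig:{S}
  T[1,1] 'b' = {A,T0}  orig:{A}
  T[2,2] 'b' = {A,T0}  orig:{A}
  T[0,1] 'ab' = ∅
  T[1,2] 'bb' = {B,S}
  T[0,2] 'abb' = {S}

S ∈ T[0,2] ⇒ YES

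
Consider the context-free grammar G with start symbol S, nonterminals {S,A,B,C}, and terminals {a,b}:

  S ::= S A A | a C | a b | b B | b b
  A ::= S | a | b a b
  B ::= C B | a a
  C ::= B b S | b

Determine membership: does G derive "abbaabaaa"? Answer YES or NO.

Convert to CNF:
  S -> S X5 | T0 C | T0 T1 | T1 B | T1 T1
  A -> S X2 | T0 C | T0 T1 | T1 B | T1 T1 | T1 X3 | a
  B -> C B | T0 T0
  C -> B X4 | b
  T0 -> a
  T1 -> b
  X2 -> A A
  X3 -> T0 T1
  X4 -> T1 S
  X5 -> A A

CYK table (by increasing span):
  [0..0]={A,T0}  "a"  orig:{A}
  [1..1]={C,T1}  "b"  orig:{C}
  [2..2]={C,T1}  "b"  orig:{C}
  [3..3]={A,T0}  "a"  orig:{A}
  [4..4]={A,T0}  "a"  orig:{A}
  [5..5]={C,T1}  "b"  orig:{C}
  [6..6]={A,T0}  "a"  orig:{A}
  [7..7]={A,T0}  "a"  orig:{A}
  [8..8]={A,T0}  "a"  orig:{A}
  [0..1]={A,S,X3}  "ab"  orig:{A,S}
  [1..2]={A,S}  "bb"
  [2..3]=∅  "ba"
  [3..4]={B,X2,X5}  "aa"  orig:{B}
  [4..5]={A,S,X3}  "ab"  orig:{A,S}
  [5..6]=∅  "ba"
  [6..7]={B,X2,X5}  "aa"  orig:{B}
  [7..8]={B,X2,X5}  "aa"  orig:{B}
  [0..2]={X2,X5}  "abb"  orig:{}
  [1..3]={X2,X5}  "bba"  orig:{}
  [2..4]={A,B,S}  "baa"
  [3..5]={X2,X5}  "aab"  orig:{}
  [4..6]={X2,X5}  "aba"  orig:{}
  [5..7]={A,B,S}  "baa"
  [6..8]=∅  "aaa"
  [0..3]=∅  "abba"
  [1..4]={A,B,S,X4}  "bbaa"  orig:{A,B,S}
  [2..5]=∅  "baab"
  [3..6]=∅  "aaba"
  [4..7]={A,S,X2,X5}  "abaa"  orig:{A,S}
  [5..8]={X2,X5}  "baaa"  orig:{}
  [0..4]={X2,X5}  "abbaa"  orig:{}
  [1..5]={A,S}  "bbaab"
  [2..6]=∅  "baaba"
  [3..7]={X2,X5}  "aabaa"  orig:{}
  [4..8]={X2,X5}  "abaaa"  orig:{}
  [0..5]={X2,X5}  "abbaab"  orig:{}
  [1..6]={X2,X5}  "bbaaba"  orig:{}
  [2..7]={X2,X5}  "baabaa"  orig:{}
  [3..8]=∅  "aabaaa"
  [0..6]=∅  "abbaaba"
  [1..7]={A,S,X2,X5}  "bbaabaa"  orig:{A,S}
  [2..8]={A,S}  "baabaaa"
  [0..7]={A,S,X2,X5}  "abbaabaa"  orig:{A,S}
  [1..8]={A,S,X2,X4,X5}  "bbaabaaa"  orig:{A,S}
  [0..8]={X2,X5}  "abbaabaaa"  orig:{}

S ∉ T[0,8] ⇒ NO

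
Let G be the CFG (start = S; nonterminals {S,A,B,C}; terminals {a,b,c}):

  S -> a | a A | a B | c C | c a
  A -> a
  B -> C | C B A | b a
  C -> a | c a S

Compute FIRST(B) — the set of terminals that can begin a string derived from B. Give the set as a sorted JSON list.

FIRST sets, iterate to fixpoint:
round 1:
  A via A→a: +{a}
  B via B→b a: +{b}
  C via C→a: +{a}
  C via C→c a S: +{c}
  S via S→a: +{a}
  S via S→c C: +{c}
  S: {a,c}  A: {a}  B: {b}  C: {a,c}
round 2:
  B via B→C: +{a,c}
  S: {a,c}  A: {a}  B: {a,b,c}  C: {a,c}
round 3: done
  S: {a,c}  A: {a}  B: {a,b,c}  C: {a,c}

FIRST(B) = ["a", "b", "c"]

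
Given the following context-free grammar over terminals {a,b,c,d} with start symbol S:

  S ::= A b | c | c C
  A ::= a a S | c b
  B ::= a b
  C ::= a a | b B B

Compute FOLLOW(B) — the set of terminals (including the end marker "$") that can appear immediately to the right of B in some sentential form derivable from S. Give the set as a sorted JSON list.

FIRST iteration:
iter 1:
  A via A→a a S: +{a}
  A via A→c b: +{c}
  B via B→a b: +{a}
  C via C→a a: +{a}
  C via C→b B B: +{b}
  S via S→A b: +{a,c}
  S: {a,c}  A: {a,c}  B: {a}  C: {a,b}
iter 2: done
  S: {a,c}  A: {a,c}  B: {a}  C: {a,b}

Compute FOLLOW by fixpoint:
FOLLOW(S) := {$}
pass 1:
  C→b B B: FOLLOW(B) ⊇ FIRST(B) = {a}; new: +{a}
  S→A b: FOLLOW(A) ⊇ FIRST(b) = {b}; new: +{b}
  S→c C: FOLLOW(C) ⊇ FOLLOW(S) ⊇ {$}; new: +{$}
  S: {$}  A: {b}  B: {a}  C: {$}
pass 2:
  A→a a S: FOLLOW(S) ⊇ FOLLOW(A) ⊇ {b}; new: +{b}
  C→b B B: FOLLOW(B) ⊇ FOLLOW(C) ⊇ {$}; new: +{$}
  S→c C: FOLLOW(C) ⊇ FOLLOW(S) ⊇ {$,b}; new: +{b}
  S: {$,b}  A: {b}  B: {$,a}  C: {$,b}
pass 3:
  C→b B B: FOLLOW(B) ⊇ FOLLOW(C) ⊇ {$,b}; new: +{b}
  S: {$,b}  A: {b}  B: {$,a,b}  C: {$,b}
pass 4: (stable)
  S: {$,b}  A: {b}  B: {$,a,b}  C: {$,b}

FOLLOW(B) = ["$", "a", "b"]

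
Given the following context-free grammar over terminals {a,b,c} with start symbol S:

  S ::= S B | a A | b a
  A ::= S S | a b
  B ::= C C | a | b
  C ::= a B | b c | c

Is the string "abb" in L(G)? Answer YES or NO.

Convert to CNF:
  S -> S B | T0 A | T1 T0
  A -> S S | T0 T1
  B -> C C | a | b
  C -> T0 B | T1 T2 | c
  T0 -> a
  T1 -> b
  T2 -> c

CYK fill:
  cell(0,0) a: {B,T0}  orig:{B}
  cell(1,1) b: {B,T1}  orig:{B}
  cell(2,2) b: {B,T1}  orig:{B}
  cell(0,1) ab: {A,C}
  cell(1,2) bb: ∅
  cell(0,2) abb: ∅

S ∉ T[0,2] ⇒ NO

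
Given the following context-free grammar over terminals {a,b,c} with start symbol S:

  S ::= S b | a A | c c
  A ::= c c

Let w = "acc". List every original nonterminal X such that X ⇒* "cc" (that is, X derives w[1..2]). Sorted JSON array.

CNF form of G:
  S -> S T1 | T0 T0 | T2 A
  A -> T0 T0
  T0 -> c
  T1 -> b
  T2 -> a

CYK table (by increasing span) (cells [i..j] with 1 ≤ i ≤ j ≤ 2 only):
  [1..1]={T0}  "c"  orig:{}
  [2..2]={T0}  "c"  orig:{}
  [1..2]={A,S}  "cc"

Original NTs in T[1,2] deriving "cc": ["A", "S"]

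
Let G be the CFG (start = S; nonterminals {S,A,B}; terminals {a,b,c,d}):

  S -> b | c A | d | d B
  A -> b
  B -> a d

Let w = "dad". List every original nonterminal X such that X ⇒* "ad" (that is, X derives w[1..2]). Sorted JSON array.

Convert to CNF:
  S -> T1 B | T2 A | b | d
  A -> b
  B -> T0 T1
  T0 -> a
  T1 -> d
  T2 -> c

CYK fill — only the sub-triangle for w[1..2]:
  cell(1,1) a: {T0}  orig:{}
  cell(2,2) d: {S,T1}  orig:{S}
  cell(1,2) ad: {B}

Original NTs in T[1,2] deriving "ad": ["B"]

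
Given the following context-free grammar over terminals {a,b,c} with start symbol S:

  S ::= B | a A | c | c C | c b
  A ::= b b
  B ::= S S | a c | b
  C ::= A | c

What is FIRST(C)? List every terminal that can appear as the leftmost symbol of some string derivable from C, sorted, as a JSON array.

FIRST sets, iterate to fixpoint:
[1]
  A via A→b b: +{b}
  B via B→a c: +{a}
  B via B→b: +{b}
  C via C→A: +{b}
  C via C→c: +{c}
  S via S→B: +{a,b}
  S via S→c: +{c}
  FIRST(S)={a,b,c}  FIRST(A)={b}  FIRST(B)={a,b}  FIRST(C)={b,c}
[2]
  B via B→S S: +{c}
  FIRST(S)={a,b,c}  FIRST(A)={b}  FIRST(B)={a,b,c}  FIRST(C)={b,c}
[3] (stable)
  FIRST(S)={a,b,c}  FIRST(A)={b}  FIRST(B)={a,b,c}  FIRST(C)={b,c}

FIRST(C) = ["b", "c"]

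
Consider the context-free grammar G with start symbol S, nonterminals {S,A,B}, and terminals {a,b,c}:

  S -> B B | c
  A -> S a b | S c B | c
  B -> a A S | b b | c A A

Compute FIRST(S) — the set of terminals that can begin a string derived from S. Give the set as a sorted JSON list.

Compute FIRST by fixpoint:
pass 1:
  A via A→c: +{c}
  B via B→a A S: +{a}
  B via B→b b: +{b}
  B via B→c A A: +{c}
  S via S→B B: +{a,b,c}
  FIRST[S]={a,b,c}  FIRST[A]={c}  FIRST[B]={a,b,c}
pass 2:
  A via A→S a b: +{a,b}
  FIRST[S]={a,b,c}  FIRST[A]={a,b,c}  FIRST[B]={a,b,c}
pass 3: — fixpoint
  FIRST[S]={a,b,c}  FIRST[A]={a,b,c}  FIRST[B]={a,b,c}

FIRST(S) = ["a", "b", "c"]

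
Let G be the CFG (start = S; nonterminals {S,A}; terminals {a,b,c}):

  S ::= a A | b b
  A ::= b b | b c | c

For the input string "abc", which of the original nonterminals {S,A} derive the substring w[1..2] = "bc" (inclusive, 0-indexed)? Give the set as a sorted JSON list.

Convert to CNF:
  S -> T0 T0 | T2 A
  A -> T0 T0 | T0 T1 | c
  T0 -> b
  T1 -> c
  T2 -> a

CYK table (by increasing span) — only the sub-triangle for w[1..2]:
  cell(1,1) b: {T0}  orig:{}
  cell(2,2) c: {A,T1}  orig:{A}
  cell(1,2) bc: {A}

Original NTs in T[1,2] deriving "bc": ["A"]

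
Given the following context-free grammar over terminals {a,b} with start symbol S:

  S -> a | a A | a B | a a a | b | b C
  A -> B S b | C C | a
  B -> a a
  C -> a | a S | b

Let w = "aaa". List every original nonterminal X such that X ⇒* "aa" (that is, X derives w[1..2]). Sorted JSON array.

CNF form of G:
  S -> T0 C | T1 A | T1 B | T1 X3 | a | b
  A -> B X2 | C C | a
  B -> T1 T1
  C -> T1 S | a | b
  T0 -> b
  T1 -> a
  X2 -> S T0
  X3 -> T1 T1

Fill CYK table bottom-up — only the sub-triangle for w[1..2]:
  [1..1]={A,C,S,T1}  "a"  orig:{A,C,S}
  [2..2]={A,C,S,T1}  "a"  orig:{A,C,S}
  [1..2]={A,B,C,S,X3}  "aa"  orig:{A,B,C,S}

Original NTs in T[1,2] deriving "aa": ["A", "B", "C", "S"]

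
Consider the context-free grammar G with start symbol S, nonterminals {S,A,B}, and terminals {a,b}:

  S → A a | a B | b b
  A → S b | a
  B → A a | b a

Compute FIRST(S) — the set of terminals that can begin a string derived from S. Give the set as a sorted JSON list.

FIRST iteration:
round 1:
  A via A→a: +{a}
  B via B→A a: +{a}
  B via B→b a: +{b}
  S via S→A a: +{a}
  S via S→b b: +{b}
  FIRST[S]={a,b}  FIRST[A]={a}  FIRST[B]={a,b}
round 2:
  A via A→S b: +{b}
  FIRST[S]={a,b}  FIRST[A]={a,b}  FIRST[B]={a,b}
round 3: (no change)
  FIRST[S]={a,b}  FIRST[A]={a,b}  FIRST[B]={a,b}

FIRST(S) = ["a", "b"]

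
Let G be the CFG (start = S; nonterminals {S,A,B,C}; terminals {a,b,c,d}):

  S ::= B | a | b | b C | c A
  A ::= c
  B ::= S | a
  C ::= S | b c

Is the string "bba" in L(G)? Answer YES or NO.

CNF form of G:
  S -> T0 C | T1 A | a | b
  A -> c
  B -> T0 C | T1 A | a | b
  C -> T0 C | T0 T1 | T1 A | a | b
  T0 -> b
  T1 -> c

CYK table (by increasing span):
  cell(0,0) b: {B,C,S,T0}  orig:{B,C,S}
  cell(1,1) b: {B,C,S,T0}  orig:{B,C,S}
  cell(2,2) a: {B,C,S}
  cell(0,1) bb: {B,C,S}
  cell(1,2) ba: {B,C,S}
  cell(0,2) bba: {B,C,S}

S ∈ T[0,2] ⇒ YES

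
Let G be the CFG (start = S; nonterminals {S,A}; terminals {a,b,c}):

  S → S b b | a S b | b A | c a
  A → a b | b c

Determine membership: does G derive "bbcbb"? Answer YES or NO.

Convert to CNF:
  S -> S X3 | T0 X4 | T1 A | T2 T0
  A -> T0 T1 | T1 T2
  T0 -> a
  T1 -> b
  T2 -> c
  X3 -> T1 T1
  X4 -> S T1

Fill CYK table bottom-up:
  T[0,0] 'b' = {T1}  orig:{}
  T[1,1] 'b' = {T1}  orig:{}
  T[2,2] 'c' = {T2}  orig:{}
  T[3,3] 'b' = {T1}  orig:{}
  T[4,4] 'b' = {T1}  orig:{}
  T[0,1] 'bb' = {X3}  orig:{}
  T[1,2] 'bc' = {A}
  T[2,3] 'cb' = ∅
  T[3,4] 'bb' = {X3}  orig:{}
  T[0,2] 'bbc' = {S}
  T[1,3] 'bcb' = ∅
  T[2,4] 'cbb' = ∅
  T[0,3] 'bbcb' = {X4}  orig:{}
  T[1,4] 'bcbb' = ∅
  T[0,4] 'bbcbb' = {S}

S ∈ T[0,4] ⇒ YES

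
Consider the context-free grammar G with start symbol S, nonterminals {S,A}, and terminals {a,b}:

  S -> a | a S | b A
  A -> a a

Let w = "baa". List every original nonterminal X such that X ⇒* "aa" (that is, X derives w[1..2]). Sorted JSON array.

CNF form of G:
  S -> T0 S | T1 A | a
  A -> T0 T0
  T0 -> a
  T1 -> b

CYK table (by increasing span), restricted to cells inside w[1..2]:
  cell(1,1) a: {S,T0}  orig:{S}
  cell(2,2) a: {S,T0}  orig:{S}
  cell(1,2) aa: {A,S}

Original NTs in T[1,2] deriving "aa": ["A", "S"]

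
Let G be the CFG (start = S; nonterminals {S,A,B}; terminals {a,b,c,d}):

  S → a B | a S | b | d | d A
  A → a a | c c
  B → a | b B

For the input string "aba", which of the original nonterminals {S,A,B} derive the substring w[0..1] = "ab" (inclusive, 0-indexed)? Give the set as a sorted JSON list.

CNF form of G:
  S -> T0 B | T0 S | T3 A | b | d
  A -> T0 T0 | T1 T1
  B -> T2 B | a
  T0 -> a
  T1 -> c
  T2 -> b
  T3 -> d

CYK fill, restricted to cells inside w[0..1]:
  cell(0,0) a: {B,T0}  orig:{B}
  cell(1,1) b: {S,T2}  orig:{S}
  cell(0,1) ab: {S}

Original NTs in T[0,1] deriving "ab": ["S"]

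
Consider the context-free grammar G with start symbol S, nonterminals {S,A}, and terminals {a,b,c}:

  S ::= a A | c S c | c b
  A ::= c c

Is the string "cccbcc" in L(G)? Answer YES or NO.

CNF form of G:
  S -> T0 T2 | T0 X3 | T1 A
  A -> T0 T0
  T0 -> c
  T1 -> a
  T2 -> b
  X3 -> S T0

Fill CYK table bottom-up:
  T[0,0] 'c' = {T0}  orig:{}
  T[1,1] 'c' = {T0}  orig:{}
  T[2,2] 'c' = {T0}  orig:{}
  T[3,3] 'b' = {T2}  orig:{}
  T[4,4] 'c' = {T0}  orig:{}
  T[5,5] 'c' = {T0}  orig:{}
  T[0,1] 'cc' = {A}
  T[1,2] 'cc' = {A}
  T[2,3] 'cb' = {S}
  T[3,4] 'bc' = ∅
  T[4,5] 'cc' = {A}
  T[0,2] 'ccc' = ∅
  T[1,3] 'ccb' = ∅
  T[2,4] 'cbc' = {X3}  orig:{}
  T[3,5] 'bcc' = ∅
  T[0,3] 'cccb' = ∅
  T[1,4] 'ccbc' = {S}
  T[2,5] 'cbcc' = ∅
  T[0,4] 'cccbc' = ∅
  T[1,5] 'ccbcc' = {X3}  orig:{}
  T[0,5] 'cccbcc' = {S}

S ∈ T[0,5] ⇒ YES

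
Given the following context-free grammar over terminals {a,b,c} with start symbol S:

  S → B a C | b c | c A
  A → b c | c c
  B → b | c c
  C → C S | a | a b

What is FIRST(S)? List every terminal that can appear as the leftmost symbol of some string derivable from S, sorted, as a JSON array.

Compute FIRST by fixpoint:
[1]
  A via A→b c: +{b}
  A via A→c c: +{c}
  B via B→b: +{b}
  B via B→c c: +{c}
  C via C→a: +{a}
  S via S→B a C: +{b,c}
  S: {b,c}  A: {b,c}  B: {b,c}  C: {a}
[2] — fixpoint
  S: {b,c}  A: {b,c}  B: {b,c}  C: {a}

FIRST(S) = ["b", "c"]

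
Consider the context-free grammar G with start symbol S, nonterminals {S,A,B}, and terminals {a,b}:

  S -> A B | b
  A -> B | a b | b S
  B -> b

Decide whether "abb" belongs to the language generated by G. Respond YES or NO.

Convert to CNF:
  S -> A B | b
  A -> T0 T1 | T1 S | b
  B -> b
  T0 -> a
  T1 -> b

CYK table (by increasing span):
  cell(0,0) a: {T0}  orig:{}
  cell(1,1) b: {A,B,S,T1}  orig:{A,B,S}
  cell(2,2) b: {A,B,S,T1}  orig:{A,B,S}
  cell(0,1) ab: {A}
  cell(1,2) bb: {A,S}
  cell(0,2) abb: {S}

S ∈ T[0,2] ⇒ YES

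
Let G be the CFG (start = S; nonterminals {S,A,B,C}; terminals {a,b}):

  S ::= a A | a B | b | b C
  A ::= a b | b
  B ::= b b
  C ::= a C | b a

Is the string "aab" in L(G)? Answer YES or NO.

CNF form of G:
  S -> T0 A | T0 B | T1 C | b
  A -> T0 T1 | b
  B -> T1 T1
  C -> T0 C | T1 T0
  T0 -> a
  T1 -> b

CYK table (by increasing span):
  [0..0]={T0}  "a"  orig:{}
  [1..1]={T0}  "a"  orig:{}
  [2..2]={A,S,T1}  "b"  orig:{A,S}
  [0..1]=∅  "aa"
  [1..2]={A,S}  "ab"
  [0..2]={S}  "aab"

S ∈ T[0,2] ⇒ YES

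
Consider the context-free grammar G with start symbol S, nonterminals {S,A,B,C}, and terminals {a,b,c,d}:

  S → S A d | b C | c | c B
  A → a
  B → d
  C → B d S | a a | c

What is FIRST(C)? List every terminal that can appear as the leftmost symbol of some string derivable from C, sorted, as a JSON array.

FIRST sets, iterate to fixpoint:
round 1:
  A via A→a: +{a}
  B via B→d: +{d}
  C via C→B d S: +{d}
  C via C→a a: +{a}
  C via C→c: +{c}
  S via S→b C: +{b}
  S via S→c: +{c}
  S: {b,c}  A: {a}  B: {d}  C: {a,c,d}
round 2: (stable)
  S: {b,c}  A: {a}  B: {d}  C: {a,c,d}

FIRST(C) = ["a", "c", "d"]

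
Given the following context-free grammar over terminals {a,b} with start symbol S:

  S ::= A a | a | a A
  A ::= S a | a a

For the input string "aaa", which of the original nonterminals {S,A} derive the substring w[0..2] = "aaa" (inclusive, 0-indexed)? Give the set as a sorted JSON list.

Convert to CNF:
  S -> A T0 | T0 A | a
  A -> S T0 | T0 T0
  T0 -> a

CYK fill (cells [i..j] with 0 ≤ i ≤ j ≤ 2 only):
  [0..0]={S,T0}  "a"  orig:{S}
  [1..1]={S,T0}  "a"  orig:{S}
  [2..2]={S,T0}  "a"  orig:{S}
  [0..1]={A}  "aa"
  [1..2]={A}  "aa"
  [0..2]={S}  "aaa"

Original NTs in T[0,2] deriving "aaa": ["S"]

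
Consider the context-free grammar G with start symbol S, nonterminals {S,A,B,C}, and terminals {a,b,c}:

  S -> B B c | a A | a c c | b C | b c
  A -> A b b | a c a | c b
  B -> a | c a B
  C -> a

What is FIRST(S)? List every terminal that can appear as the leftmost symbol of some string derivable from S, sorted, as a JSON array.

FIRST iteration:
[1]
  A via A→a c a: +{a}
  A via A→c b: +{c}
  B via B→a: +{a}
  B via B→c a B: +{c}
  C via C→a: +{a}
  S via S→B B c: +{a,c}
  S via S→b C: +{b}
  FIRST(S)={a,b,c}  FIRST(A)={a,c}  FIRST(B)={a,c}  FIRST(C)={a}
[2] (no change)
  FIRST(S)={a,b,c}  FIRST(A)={a,c}  FIRST(B)={a,c}  FIRST(C)={a}

FIRST(S) = ["a", "b", "c"]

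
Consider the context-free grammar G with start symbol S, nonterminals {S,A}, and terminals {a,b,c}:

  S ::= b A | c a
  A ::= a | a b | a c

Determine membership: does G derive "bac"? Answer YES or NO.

Convert to CNF:
  S -> T1 A | T2 T0
  A -> T0 T1 | T0 T2 | a
  T0 -> a
  T1 -> b
  T2 -> c

Fill CYK table bottom-up:
  [0..0]={T1}  "b"  orig:{}
  [1..1]={A,T0}  "a"  orig:{A}
  [2..2]={T2}  "c"  orig:{}
  [0..1]={S}  "ba"
  [1..2]={A}  "ac"
  [0..2]={S}  "bac"

S ∈ T[0,2] ⇒ YES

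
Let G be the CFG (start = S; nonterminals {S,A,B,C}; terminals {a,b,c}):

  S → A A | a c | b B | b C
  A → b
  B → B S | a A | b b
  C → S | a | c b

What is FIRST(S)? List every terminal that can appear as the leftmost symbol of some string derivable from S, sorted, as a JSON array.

FIRST iteration:
pass 1:
  A via A→b: +{b}
  B via B→a A: +{a}
  B via B→b b: +{b}
  C via C→a: +{a}
  C via C→c b: +{c}
  S via S→A A: +{b}
  S via S→a c: +{a}
  S: {a,b}  A: {b}  B: {a,b}  C: {a,c}
pass 2:
  C via C→S: +{b}
  S: {a,b}  A: {b}  B: {a,b}  C: {a,b,c}
pass 3: (stable)
  S: {a,b}  A: {b}  B: {a,b}  C: {a,b,c}

FIRST(S) = ["a", "b"]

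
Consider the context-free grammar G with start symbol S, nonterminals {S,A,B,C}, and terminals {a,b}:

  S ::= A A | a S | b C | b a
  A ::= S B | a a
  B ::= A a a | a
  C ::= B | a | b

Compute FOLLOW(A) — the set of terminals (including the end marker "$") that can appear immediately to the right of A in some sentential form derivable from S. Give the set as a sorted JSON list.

FIRST iteration:
iter 1:
  A via A→a a: +{a}
  B via B→A a a: +{a}
  C via C→B: +{a}
  C via C→b: +{b}
  S via S→A A: +{a}
  S via S→b C: +{b}
  FIRST[S]={a,b}  FIRST[A]={a}  FIRST[B]={a}  FIRST[C]={a,b}
iter 2:
  A via A→S B: +{b}
  B via B→A a a: +{b}
  FIRST[S]={a,b}  FIRST[A]={a,b}  FIRST[B]={a,b}  FIRST[C]={a,b}
iter 3: done
  FIRST[S]={a,b}  FIRST[A]={a,b}  FIRST[B]={a,b}  FIRST[C]={a,b}

FOLLOW iteration:
FOLLOW(S) := {$}
iter 1:
  A→S B: FOLLOW(S) ⊇ FIRST(B) = {a,b}; new: +{a,b}
  B→A a a: FOLLOW(A) ⊇ FIRST(a) = {a}; new: +{a}
  S→A A: FOLLOW(A) ⊇ FIRST(A) = {a,b}; new: +{b}
  S→A A: FOLLOW(A) ⊇ FOLLOW(S) ⊇ {$,a,b}; new: +{$}
  S→b C: FOLLOW(C) ⊇ FOLLOW(S) ⊇ {$,a,b}; new: +{$,a,b}
  FOLLOW[S]={$,a,b}  FOLLOW[A]={$,a,b}  FOLLOW[B]={}  FOLLOW[C]={$,a,b}
iter 2:
  A→S B: FOLLOW(B) ⊇ FOLLOW(A) ⊇ {$,a,b}; new: +{$,a,b}
  FOLLOW[S]={$,a,b}  FOLLOW[A]={$,a,b}  FOLLOW[B]={$,a,b}  FOLLOW[C]={$,a,b}
iter 3: (no change)
  FOLLOW[S]={$,a,b}  FOLLOW[A]={$,a,b}  FOLLOW[B]={$,a,b}  FOLLOW[C]={$,a,b}

FOLLOW(A) = ["$", "a", "b"]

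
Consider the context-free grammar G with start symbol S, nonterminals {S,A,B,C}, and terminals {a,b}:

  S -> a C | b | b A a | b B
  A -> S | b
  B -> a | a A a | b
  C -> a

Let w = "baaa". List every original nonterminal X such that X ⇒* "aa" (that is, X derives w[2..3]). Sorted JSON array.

CNF form of G:
  S -> T0 C | T1 B | T1 X4 | b
  A -> T0 C | T1 B | T1 X2 | b
  B -> T0 X3 | a | b
  C -> a
  T0 -> a
  T1 -> b
  X2 -> A T0
  X3 -> A T0
  X4 -> A T0

CYK fill, restricted to cells inside w[2..3]:
  cell(2,2) a: {B,C,T0}  orig:{B,C}
  cell(3,3) a: {B,C,T0}  orig:{B,C}
  cell(2,3) aa: {A,S}

Original NTs in T[2,3] deriving "aa": ["A", "S"]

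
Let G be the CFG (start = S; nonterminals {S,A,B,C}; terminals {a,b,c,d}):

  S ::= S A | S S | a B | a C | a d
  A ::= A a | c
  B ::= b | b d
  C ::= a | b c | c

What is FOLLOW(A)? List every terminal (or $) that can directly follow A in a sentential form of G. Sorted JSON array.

FIRST iteration:
round 1:
  A via A→c: +{c}
  B via B→b: +{b}
  C via C→a: +{a}
  C via C→b c: +{b}
  C via C→c: +{c}
  S via S→a B: +{a}
  FIRST[S]={a}  FIRST[A]={c}  FIRST[B]={b}  FIRST[C]={a,b,c}
round 2: done
  FIRST[S]={a}  FIRST[A]={c}  FIRST[B]={b}  FIRST[C]={a,b,c}

Compute FOLLOW by fixpoint:
seed FOLLOW(S) with $
round 1:
  A→A a: FOLLOW(A) ⊇ FIRST(a) = {a}; new: +{a}
  S→S A: FOLLOW(S) ⊇ FIRST(A) = {c}; new: +{c}
  S→S A: FOLLOW(A) ⊇ FOLLOW(S) ⊇ {$,c}; new: +{$,c}
  S→S S: FOLLOW(S) ⊇ FIRST(S) = {a}; new: +{a}
  S→a B: FOLLOW(B) ⊇ FOLLOW(S) ⊇ {$,a,c}; new: +{$,a,c}
  S→a C: FOLLOW(C) ⊇ FOLLOW(S) ⊇ {$,a,c}; new: +{$,a,c}
  S: {$,a,c}  A: {$,a,c}  B: {$,a,c}  C: {$,a,c}
round 2: done
  S: {$,a,c}  A: {$,a,c}  B: {$,a,c}  C: {$,a,c}

FOLLOW(A) = ["$", "a", "c"]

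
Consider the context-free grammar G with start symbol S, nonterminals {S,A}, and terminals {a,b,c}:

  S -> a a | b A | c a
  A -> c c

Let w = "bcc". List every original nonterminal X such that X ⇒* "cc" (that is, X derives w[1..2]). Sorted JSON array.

CNF form of G:
  S -> T0 T1 | T1 T1 | T2 A
  A -> T0 T0
  T0 -> c
  T1 -> a
  T2 -> b

CYK table (by increasing span), restricted to cells inside w[1..2]:
  [1..1]={T0}  "c"  orig:{}
  [2..2]={T0}  "c"  orig:{}
  [1..2]={A}  "cc"

Original NTs in T[1,2] deriving "cc": ["A"]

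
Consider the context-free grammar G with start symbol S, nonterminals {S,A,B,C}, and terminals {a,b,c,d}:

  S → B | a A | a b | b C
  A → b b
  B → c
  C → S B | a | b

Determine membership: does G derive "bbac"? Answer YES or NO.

Convert to CNF:
  S -> T0 C | T1 A | T1 T0 | c
  A -> T0 T0
  B -> c
  C -> S B | a | b
  T0 -> b
  T1 -> a

Fill CYK table bottom-up:
  [0..0]={C,T0}  "b"  orig:{C}
  [1..1]={C,T0}  "b"  orig:{C}
  [2..2]={C,T1}  "a"  orig:{C}
  [3..3]={B,S}  "c"
  [0..1]={A,S}  "bb"
  [1..2]={S}  "ba"
  [2..3]=∅  "ac"
  [0..2]=∅  "bba"
  [1..3]={C}  "bac"
  [0..3]={S}  "bbac"

S ∈ T[0,3] ⇒ YES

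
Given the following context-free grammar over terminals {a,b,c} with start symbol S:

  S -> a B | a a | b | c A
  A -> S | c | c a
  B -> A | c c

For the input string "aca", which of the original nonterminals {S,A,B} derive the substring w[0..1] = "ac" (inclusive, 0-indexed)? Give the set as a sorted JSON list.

Convert to CNF:
  S -> T0 B | T0 T0 | T1 A | b
  A -> T0 B | T0 T0 | T1 A | T1 T0 | b | c
  B -> T0 B | T0 T0 | T1 A | T1 T0 | T1 T1 | b | c
  T0 -> a
  T1 -> c

Fill CYK table bottom-up (cells [i..j] with 0 ≤ i ≤ j ≤ 1 only):
  [0..0]={T0}  "a"  orig:{}
  [1..1]={A,B,T1}  "c"  orig:{A,B}
  [0..1]={A,B,S}  "ac"

Original NTs in T[0,1] deriving "ac": ["A", "B", "S"]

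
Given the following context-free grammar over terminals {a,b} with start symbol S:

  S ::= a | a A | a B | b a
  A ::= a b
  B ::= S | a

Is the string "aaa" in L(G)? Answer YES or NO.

CNF form of G:
  S -> T0 A | T0 B | T1 T0 | a
  A -> T0 T1
  B -> T0 A | T0 B | T1 T0 | a
  T0 -> a
  T1 -> b

Fill CYK table bottom-up:
  T[0,0] 'a' = {B,S,T0}  orig:{B,S}
  T[1,1] 'a' = {B,S,T0}  orig:{B,S}
  T[2,2] 'a' = {B,S,T0}  orig:{B,S}
  T[0,1] 'aa' = {B,S}
  T[1,2] 'aa' = {B,S}
  T[0,2] 'aaa' = {B,S}

S ∈ T[0,2] ⇒ YES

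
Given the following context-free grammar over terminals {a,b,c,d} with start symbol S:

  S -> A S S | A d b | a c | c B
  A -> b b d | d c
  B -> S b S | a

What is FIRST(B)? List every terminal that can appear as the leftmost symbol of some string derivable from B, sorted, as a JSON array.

FIRST sets, iterate to fixpoint:
pass 1:
  A via A→b b d: +{b}
  A via A→d c: +{d}
  B via B→a: +{a}
  S via S→A S S: +{b,d}
  S via S→a c: +{a}
  S via S→c B: +{c}
  S: {a,b,c,d}  A: {b,d}  B: {a}
pass 2:
  B via B→S b S: +{b,c,d}
  S: {a,b,c,d}  A: {b,d}  B: {a,b,c,d}
pass 3: (stable)
  S: {a,b,c,d}  A: {b,d}  B: {a,b,c,d}

FIRST(B) = ["a", "b", "c", "d"]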